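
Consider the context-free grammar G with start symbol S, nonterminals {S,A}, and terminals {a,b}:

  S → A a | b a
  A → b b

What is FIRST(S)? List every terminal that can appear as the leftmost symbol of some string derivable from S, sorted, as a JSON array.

FIRST sets, iterate to fixpoint:
round 1:
  A via A→b b: +{b}
  S via S→A a: +{b}
  FIRST(S)={b}  FIRST(A)={b}
round 2: — fixpoint
  FIRST(S)={b}  FIRST(A)={b}

FIRST(S) = ["b"]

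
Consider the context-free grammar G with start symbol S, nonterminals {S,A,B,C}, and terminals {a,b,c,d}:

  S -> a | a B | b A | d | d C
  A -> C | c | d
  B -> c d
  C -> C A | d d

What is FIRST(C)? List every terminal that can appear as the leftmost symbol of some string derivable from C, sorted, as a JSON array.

Compute FIRST by fixpoint:
pass 1:
  A via A→c: +{c}
  A via A→d: +{d}
  B via B→c d: +{c}
  C via C→d d: +{d}
  S via S→a: +{a}
  S via S→b A: +{b}
  S via S→d: +{d}
  FIRST[S]={a,b,d}  FIRST[A]={c,d}  FIRST[B]={c}  FIRST[C]={d}
pass 2: (stable)
  FIRST[S]={a,b,d}  FIRST[A]={c,d}  FIRST[B]={c}  FIRST[C]={d}

FIRST(C) = ["d"]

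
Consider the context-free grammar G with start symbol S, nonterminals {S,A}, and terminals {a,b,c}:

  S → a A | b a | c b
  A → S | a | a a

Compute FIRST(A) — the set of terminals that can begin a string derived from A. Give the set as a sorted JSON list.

Compute FIRST by fixpoint:
round 1:
  A via A→a: +{a}
  S via S→a A: +{a}
  S via S→b a: +{b}
  S via S→c b: +{c}
  FIRST[S]={a,b,c}  FIRST[A]={a}
round 2:
  A via A→S: +{b,c}
  FIRST[S]={a,b,c}  FIRST[A]={a,b,c}
round 3: (stable)
  FIRST[S]={a,b,c}  FIRST[A]={a,b,c}

FIRST(A) = ["a", "b", "c"]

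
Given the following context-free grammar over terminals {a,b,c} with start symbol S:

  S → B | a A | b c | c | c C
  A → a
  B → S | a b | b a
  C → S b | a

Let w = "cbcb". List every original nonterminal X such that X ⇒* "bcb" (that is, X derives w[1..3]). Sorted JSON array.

CNF form of G:
  S -> T0 A | T0 T1 | T1 T0 | T1 T2 | T2 C | c
  A -> a
  B -> T0 A | T0 T1 | T1 T0 | T1 T2 | T2 C | c
  C -> S T1 | a
  T0 -> a
  T1 -> b
  T2 -> c

CYK fill (cells [i..j] with 1 ≤ i ≤ j ≤ 3 only):
  T[1,1] 'b' = {T1}  orig:{}
  T[2,2] 'c' = {B,S,T2}  orig:{B,S}
  T[3,3] 'b' = {T1}  orig:{}
  T[1,2] 'bc' = {B,S}
  T[2,3] 'cb' = {C}
  T[1,3] 'bcb' = {C}

Original NTs in T[1,3] deriving "bcb": ["C"]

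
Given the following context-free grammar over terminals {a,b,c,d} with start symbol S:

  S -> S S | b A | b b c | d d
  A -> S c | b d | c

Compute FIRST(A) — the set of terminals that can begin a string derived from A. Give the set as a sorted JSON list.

FIRST iteration:
iter 1:
  A via A→b d: +{b}
  A via A→c: +{c}
  S via S→b A: +{b}
  S via S→d d: +{d}
  FIRST[S]={b,d}  FIRST[A]={b,c}
iter 2:
  A via A→S c: +{d}
  FIRST[S]={b,d}  FIRST[A]={b,c,d}
iter 3: (no change)
  FIRST[S]={b,d}  FIRST[A]={b,c,d}

FIRST(A) = ["b", "c", "d"]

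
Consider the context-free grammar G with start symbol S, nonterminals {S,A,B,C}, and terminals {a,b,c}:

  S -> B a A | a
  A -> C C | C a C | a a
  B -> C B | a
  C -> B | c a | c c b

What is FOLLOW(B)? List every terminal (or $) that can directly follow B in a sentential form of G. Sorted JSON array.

FIRST iteration:
iter 1:
  A via A→a a: +{a}
  B via B→a: +{a}
  C via C→B: +{a}
  C via C→c a: +{c}
  S via S→B a A: +{a}
  S: {a}  A: {a}  B: {a}  C: {a,c}
iter 2:
  A via A→C C: +{c}
  B via B→C B: +{c}
  S via S→B a A: +{c}
  S: {a,c}  A: {a,c}  B: {a,c}  C: {a,c}
iter 3: done
  S: {a,c}  A: {a,c}  B: {a,c}  C: {a,c}

FOLLOW sets:
seed FOLLOW(S) with $
[1]
  A→C C: FOLLOW(C) ⊇ FIRST(C) = {a,c}; new: +{a,c}
  C→B: FOLLOW(B) ⊇ FOLLOW(C) ⊇ {a,c}; new: +{a,c}
  S→B a A: FOLLOW(A) ⊇ FOLLOW(S) ⊇ {$}; new: +{$}
  S: {$}  A: {$}  B: {a,c}  C: {a,c}
[2]
  A→C C: FOLLOW(C) ⊇ FOLLOW(A) ⊇ {$}; new: +{$}
  C→B: FOLLOW(B) ⊇ FOLLOW(C) ⊇ {$,a,c}; new: +{$}
  S: {$}  A: {$}  B: {$,a,c}  C: {$,a,c}
[3] — fixpoint
  S: {$}  A: {$}  B: {$,a,c}  C: {$,a,c}

FOLLOW(B) = ["$", "a", "c"]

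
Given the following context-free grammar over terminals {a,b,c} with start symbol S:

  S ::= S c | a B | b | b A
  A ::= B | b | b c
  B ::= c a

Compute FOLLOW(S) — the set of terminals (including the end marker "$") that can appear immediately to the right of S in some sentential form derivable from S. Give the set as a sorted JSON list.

Compute FIRST by fixpoint:
round 1:
  A via A→b: +{b}
  B via B→c a: +{c}
  S via S→a B: +{a}
  S via S→b: +{b}
  FIRST[S]={a,b}  FIRST[A]={b}  FIRST[B]={c}
round 2:
  A via A→B: +{c}
  FIRST[S]={a,b}  FIRST[A]={b,c}  FIRST[B]={c}
round 3: — fixpoint
  FIRST[S]={a,b}  FIRST[A]={b,c}  FIRST[B]={c}

FOLLOW iteration:
seed FOLLOW(S) with $
iter 1:
  S→S c: FOLLOW(S) ⊇ FIRST(c) = {c}; new: +{c}
  S→a B: FOLLOW(B) ⊇ FOLLOW(S) ⊇ {$,c}; new: +{$,c}
  S→b A: FOLLOW(A) ⊇ FOLLOW(S) ⊇ {$,c}; new: +{$,c}
  FOLLOW(S)={$,c}  FOLLOW(A)={$,c}  FOLLOW(B)={$,c}
iter 2: done
  FOLLOW(S)={$,c}  FOLLOW(A)={$,c}  FOLLOW(B)={$,c}

FOLLOW(S) = ["$", "c"]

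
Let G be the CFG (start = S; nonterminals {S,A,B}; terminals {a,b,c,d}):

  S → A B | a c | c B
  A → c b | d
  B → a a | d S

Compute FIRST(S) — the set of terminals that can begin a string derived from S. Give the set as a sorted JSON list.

Compute FIRST by fixpoint:
pass 1:
  A via A→c b: +{c}
  A via A→d: +{d}
  B via B→a a: +{a}
  B via B→d S: +{d}
  S via S→A B: +{c,d}
  S via S→a c: +{a}
  S: {a,c,d}  A: {c,d}  B: {a,d}
pass 2: — fixpoint
  S: {a,c,d}  A: {c,d}  B: {a,d}

FIRST(S) = ["a", "c", "d"]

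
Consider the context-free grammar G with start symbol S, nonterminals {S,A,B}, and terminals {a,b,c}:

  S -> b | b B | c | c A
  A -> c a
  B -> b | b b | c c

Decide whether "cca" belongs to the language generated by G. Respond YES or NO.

CNF form of G:
  S -> T0 A | T2 B | b | c
  A -> T0 T1
  B -> T0 T0 | T2 T2 | b
  T0 -> c
  T1 -> a
  T2 -> b

Fill CYK table bottom-up:
  [0..0]={S,T0}  "c"  orig:{S}
  [1..1]={S,T0}  "c"  orig:{S}
  [2..2]={T1}  "a"  orig:{}
  [0..1]={B}  "cc"
  [1..2]={A}  "ca"
  [0..2]={S}  "cca"

S ∈ T[0,2] ⇒ YES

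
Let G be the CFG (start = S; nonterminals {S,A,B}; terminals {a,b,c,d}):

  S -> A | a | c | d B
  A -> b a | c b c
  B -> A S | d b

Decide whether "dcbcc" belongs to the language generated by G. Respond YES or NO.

CNF form of G:
  S -> T0 T1 | T2 X5 | T3 B | a | c
  A -> T0 T1 | T2 X4
  B -> A S | T3 T0
  T0 -> b
  T1 -> a
  T2 -> c
  T3 -> d
  X4 -> T0 T2
  X5 -> T0 T2

Fill CYK table bottom-up:
  [0..0]={T3}  "d"  orig:{}
  [1..1]={S,T2}  "c"  orig:{S}
  [2..2]={T0}  "b"  orig:{}
  [3..3]={S,T2}  "c"  orig:{S}
  [4..4]={S,T2}  "c"  orig:{S}
  [0..1]=∅  "dc"
  [1..2]=∅  "cb"
  [2..3]={X4,X5}  "bc"  orig:{}
  [3..4]=∅  "cc"
  [0..2]=∅  "dcb"
  [1..3]={A,S}  "cbc"
  [2..4]=∅  "bcc"
  [0..3]=∅  "dcbc"
  [1..4]={B}  "cbcc"
  [0..4]={S}  "dcbcc"

S ∈ T[0,4] ⇒ YES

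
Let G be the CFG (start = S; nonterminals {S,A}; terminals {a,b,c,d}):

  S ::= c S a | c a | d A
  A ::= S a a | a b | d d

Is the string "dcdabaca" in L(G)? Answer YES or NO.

CNF form of G:
  S -> T2 A | T3 T0 | T3 X5
  A -> S X4 | T0 T1 | T2 T2
  T0 -> a
  T1 -> b
  T2 -> d
  T3 -> c
  X4 -> T0 T0
  X5 -> S T0

CYK table (by increasing span):
  cell(0,0) d: {T2}  orig:{}
  cell(1,1) c: {T3}  orig:{}
  cell(2,2) d: {T2}  orig:{}
  cell(3,3) a: {T0}  orig:{}
  cell(4,4) b: {T1}  orig:{}
  cell(5,5) a: {T0}  orig:{}
  cell(6,6) c: {T3}  orig:{}
  cell(7,7) a: {T0}  orig:{}
  cell(0,1) dc: ∅
  cell(1,2) cd: ∅
  cell(2,3) da: ∅
  cell(3,4) ab: {A}
  cell(4,5) ba: ∅
  cell(5,6) ac: ∅
  cell(6,7) ca: {S}
  cell(0,2) dcd: ∅
  cell(1,3) cda: ∅
  cell(2,4) dab: {S}
  cell(3,5) aba: ∅
  cell(4,6) bac: ∅
  cell(5,7) aca: ∅
  cell(0,3) dcda: ∅
  cell(1,4) cdab: ∅
  cell(2,5) daba: {X5}  orig:{}
  cell(3,6) abac: ∅
  cell(4,7) baca: ∅
  cell(0,4) dcdab: ∅
  cell(1,5) cdaba: {S}
  cell(2,6) dabac: ∅
  cell(3,7) abaca: ∅
  cell(0,5) dcdaba: ∅
  cell(1,6) cdabac: ∅
  cell(2,7) dabaca: ∅
  cell(0,6) dcdabac: ∅
  cell(1,7) cdabaca: ∅
  cell(0,7) dcdabaca: ∅

S ∉ T[0,7] ⇒ NO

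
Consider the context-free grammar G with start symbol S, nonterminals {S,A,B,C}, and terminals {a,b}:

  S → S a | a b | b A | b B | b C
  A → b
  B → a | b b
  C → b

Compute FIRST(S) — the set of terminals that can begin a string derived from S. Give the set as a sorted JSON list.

FIRST sets, iterate to fixpoint:
[1]
  A via A→b: +{b}
  B via B→a: +{a}
  B via B→b b: +{b}
  C via C→b: +{b}
  S via S→a b: +{a}
  S via S→b A: +{b}
  FIRST(S)={a,b}  FIRST(A)={b}  FIRST(B)={a,b}  FIRST(C)={b}
[2] — fixpoint
  FIRST(S)={a,b}  FIRST(A)={b}  FIRST(B)={a,b}  FIRST(C)={b}

FIRST(S) = ["a", "b"]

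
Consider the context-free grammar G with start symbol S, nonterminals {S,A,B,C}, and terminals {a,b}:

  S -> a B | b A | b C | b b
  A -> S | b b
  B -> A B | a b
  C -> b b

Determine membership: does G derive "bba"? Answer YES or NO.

CNF form of G:
  S -> T0 B | T1 A | T1 C | T1 T1
  A -> T0 B | T1 A | T1 C | T1 T1
  B -> A B | T0 T1
  C -> T1 T1
  T0 -> a
  T1 -> b

Fill CYK table bottom-up:
  [0..0]={T1}  "b"  orig:{}
  [1..1]={T1}  "b"  orig:{}
  [2..2]={T0}  "a"  orig:{}
  [0..1]={A,C,S}  "bb"
  [1..2]=∅  "ba"
  [0..2]=∅  "bba"

S ∉ T[0,2] ⇒ NO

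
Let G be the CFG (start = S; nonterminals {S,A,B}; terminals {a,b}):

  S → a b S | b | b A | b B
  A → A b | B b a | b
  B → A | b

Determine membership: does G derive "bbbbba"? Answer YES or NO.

Convert to CNF:
  S -> T0 A | T0 B | T1 X4 | b
  A -> A T0 | B X2 | b
  B -> A T0 | B X3 | b
  T0 -> b
  T1 -> a
  X2 -> T0 T1
  X3 -> T0 T1
  X4 -> T0 S

Fill CYK table bottom-up:
  T[0,0] 'b' = {A,B,S,T0}  orig:{A,B,S}
  T[1,1] 'b' = {A,B,S,T0}  orig:{A,B,S}
  T[2,2] 'b' = {A,B,S,T0}  orig:{A,B,S}
  T[3,3] 'b' = {A,B,S,T0}  orig:{A,B,S}
  T[4,4] 'b' = {A,B,S,T0}  orig:{A,B,S}
  T[5,5] 'a' = {T1}  orig:{}
  T[0,1] 'bb' = {A,B,S,X4}  orig:{A,B,S}
  T[1,2] 'bb' = {A,B,S,X4}  orig:{A,B,S}
  T[2,3] 'bb' = {A,B,S,X4}  orig:{A,B,S}
  T[3,4] 'bb' = {A,B,S,X4}  orig:{A,B,S}
  T[4,5] 'ba' = {X2,X3}  orig:{}
  T[0,2] 'bbb' = {A,B,S,X4}  orig:{A,B,S}
  T[1,3] 'bbb' = {A,B,S,X4}  orig:{A,B,S}
  T[2,4] 'bbb' = {A,B,S,X4}  orig:{A,B,S}
  T[3,5] 'bba' = {A,B}
  T[0,3] 'bbbb' = {A,B,S,X4}  orig:{A,B,S}
  T[1,4] 'bbbb' = {A,B,S,X4}  orig:{A,B,S}
  T[2,5] 'bbba' = {A,B,S}
  T[0,4] 'bbbbb' = {A,B,S,X4}  orig:{A,B,S}
  T[1,5] 'bbbba' = {A,B,S,X4}  orig:{A,B,S}
  T[0,5] 'bbbbba' = {A,B,S,X4}  orig:{A,B,S}

S ∈ T[0,5] ⇒ YES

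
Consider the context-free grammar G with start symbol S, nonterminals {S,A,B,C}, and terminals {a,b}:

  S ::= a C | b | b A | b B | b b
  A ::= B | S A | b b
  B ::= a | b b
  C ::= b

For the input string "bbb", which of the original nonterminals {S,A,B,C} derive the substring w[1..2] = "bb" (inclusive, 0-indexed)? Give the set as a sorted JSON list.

CNF form of G:
  S -> T0 A | T0 B | T0 T0 | T1 C | b
  A -> S A | T0 T0 | a
  B -> T0 T0 | a
  C -> b
  T0 -> b
  T1 -> a

Fill CYK table bottom-up — only the sub-triangle for w[1..2]:
  cell(1,1) b: {C,S,T0}  orig:{C,S}
  cell(2,2) b: {C,S,T0}  orig:{C,S}
  cell(1,2) bb: {A,B,S}

Original NTs in T[1,2] deriving "bb": ["A", "B", "S"]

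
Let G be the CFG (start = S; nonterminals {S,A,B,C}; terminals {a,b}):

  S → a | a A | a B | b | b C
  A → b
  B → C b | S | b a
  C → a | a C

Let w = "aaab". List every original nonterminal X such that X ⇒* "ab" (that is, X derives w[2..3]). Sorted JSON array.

CNF form of G:
  S -> T0 C | T1 A | T1 B | a | b
  A -> b
  B -> C T0 | T0 C | T0 T1 | T1 A | T1 B | a | b
  C -> T1 C | a
  T0 -> b
  T1 -> a

Fill CYK table bottom-up — only the sub-triangle for w[2..3]:
  [2..2]={B,C,S,T1}  "a"  orig:{B,C,S}
  [3..3]={A,B,S,T0}  "b"  orig:{A,B,S}
  [2..3]={B,S}  "ab"

Original NTs in T[2,3] deriving "ab": ["B", "S"]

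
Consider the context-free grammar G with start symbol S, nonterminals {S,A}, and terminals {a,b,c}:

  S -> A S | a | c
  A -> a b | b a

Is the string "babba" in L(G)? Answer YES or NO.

CNF form of G:
  S -> A S | a | c
  A -> T0 T1 | T1 T0
  T0 -> a
  T1 -> b

Fill CYK table bottom-up:
  T[0,0] 'b' = {T1}  orig:{}
  T[1,1] 'a' = {S,T0}  orig:{S}
  T[2,2] 'b' = {T1}  orig:{}
  T[3,3] 'b' = {T1}  orig:{}
  T[4,4] 'a' = {S,T0}  orig:{S}
  T[0,1] 'ba' = {A}
  T[1,2] 'ab' = {A}
  T[2,3] 'bb' = ∅
  T[3,4] 'ba' = {A}
  T[0,2] 'bab' = ∅
  T[1,3] 'abb' = ∅
  T[2,4] 'bba' = ∅
  T[0,3] 'babb' = ∅
  T[1,4] 'abba' = ∅
  T[0,4] 'babba' = ∅

S ∉ T[0,4] ⇒ NO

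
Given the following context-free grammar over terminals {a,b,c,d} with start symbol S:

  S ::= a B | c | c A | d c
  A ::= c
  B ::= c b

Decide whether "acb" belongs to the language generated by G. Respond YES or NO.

CNF form of G:
  S -> T0 A | T2 B | T3 T0 | c
  A -> c
  B -> T0 T1
  T0 -> c
  T1 -> b
  T2 -> a
  T3 -> d

Fill CYK table bottom-up:
  [0..0]={T2}  "a"  orig:{}
  [1..1]={A,S,T0}  "c"  orig:{A,S}
  [2..2]={T1}  "b"  orig:{}
  [0..1]=∅  "ac"
  [1..2]={B}  "cb"
  [0..2]={S}  "acb"

S ∈ T[0,2] ⇒ YES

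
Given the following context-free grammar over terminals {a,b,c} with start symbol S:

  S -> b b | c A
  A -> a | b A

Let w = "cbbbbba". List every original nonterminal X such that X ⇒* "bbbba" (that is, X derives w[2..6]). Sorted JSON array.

Convert to CNF:
  S -> T0 T0 | T1 A
  A -> T0 A | a
  T0 -> b
  T1 -> c

CYK fill — only the sub-triangle for w[2..6]:
  [2..2]={T0}  "b"  orig:{}
  [3..3]={T0}  "b"  orig:{}
  [4..4]={T0}  "b"  orig:{}
  [5..5]={T0}  "b"  orig:{}
  [6..6]={A}  "a"
  [2..3]={S}  "bb"
  [3..4]={S}  "bb"
  [4..5]={S}  "bb"
  [5..6]={A}  "ba"
  [2..4]=∅  "bbb"
  [3..5]=∅  "bbb"
  [4..6]={A}  "bba"
  [2..5]=∅  "bbbb"
  [3..6]={A}  "bbba"
  [2..6]={A}  "bbbba"

Original NTs in T[2,6] deriving "bbbba": ["A"]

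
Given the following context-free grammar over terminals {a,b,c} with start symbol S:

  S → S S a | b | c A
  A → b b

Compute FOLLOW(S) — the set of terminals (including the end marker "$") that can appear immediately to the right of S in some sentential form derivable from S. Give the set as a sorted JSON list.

FIRST sets, iterate to fixpoint:
iter 1:
  A via A→b b: +{b}
  S via S→b: +{b}
  S via S→c A: +{c}
  S: {b,c}  A: {b}
iter 2: (no change)
  S: {b,c}  A: {b}

FOLLOW sets:
FOLLOW(S) := {$}
pass 1:
  S→S S a: FOLLOW(S) ⊇ FIRST(S) = {b,c}; new: +{b,c}
  S→S S a: FOLLOW(S) ⊇ FIRST(a) = {a}; new: +{a}
  S→c A: FOLLOW(A) ⊇ FOLLOW(S) ⊇ {$,a,b,c}; new: +{$,a,b,c}
  S: {$,a,b,c}  A: {$,a,b,c}
pass 2: (stable)
  S: {$,a,b,c}  A: {$,a,b,c}

FOLLOW(S) = ["$", "a", "b", "c"]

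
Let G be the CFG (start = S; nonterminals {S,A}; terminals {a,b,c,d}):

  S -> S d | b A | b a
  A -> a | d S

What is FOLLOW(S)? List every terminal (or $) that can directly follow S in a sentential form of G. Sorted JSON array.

FIRST sets, iterate to fixpoint:
iter 1:
  A via A→a: +{a}
  A via A→d S: +{d}
  S via S→b A: +{b}
  S: {b}  A: {a,d}
iter 2: (no change)
  S: {b}  A: {a,d}

FOLLOW iteration:
initialize: $ ∈ FOLLOW(S)
iter 1:
  S→S d: FOLLOW(S) ⊇ FIRST(d) = {d}; new: +{d}
  S→b A: FOLLOW(A) ⊇ FOLLOW(S) ⊇ {$,d}; new: +{$,d}
  S: {$,d}  A: {$,d}
iter 2: (no change)
  S: {$,d}  A: {$,d}

FOLLOW(S) = ["$", "d"]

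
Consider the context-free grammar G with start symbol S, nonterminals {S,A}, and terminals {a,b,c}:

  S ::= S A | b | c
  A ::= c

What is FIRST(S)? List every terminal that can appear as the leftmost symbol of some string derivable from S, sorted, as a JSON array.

FIRST sets, iterate to fixpoint:
round 1:
  A via A→c: +{c}
  S via S→b: +{b}
  S via S→c: +{c}
  S: {b,c}  A: {c}
round 2: (no change)
  S: {b,c}  A: {c}

FIRST(S) = ["b", "c"]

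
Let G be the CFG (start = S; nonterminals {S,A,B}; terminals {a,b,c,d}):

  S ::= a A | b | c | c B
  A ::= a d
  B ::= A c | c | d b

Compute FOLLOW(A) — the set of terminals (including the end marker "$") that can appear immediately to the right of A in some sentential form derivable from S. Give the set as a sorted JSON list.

Compute FIRST by fixpoint:
pass 1:
  A via A→a d: +{a}
  B via B→A c: +{a}
  B via B→c: +{c}
  B via B→d b: +{d}
  S via S→a A: +{a}
  S via S→b: +{b}
  S via S→c: +{c}
  FIRST(S)={a,b,c}  FIRST(A)={a}  FIRST(B)={a,c,d}
pass 2: done
  FIRST(S)={a,b,c}  FIRST(A)={a}  FIRST(B)={a,c,d}

FOLLOW sets:
FOLLOW(S) := {$}
iter 1:
  B→A c: FOLLOW(A) ⊇ FIRST(c) = {c}; new: +{c}
  S→a A: FOLLOW(A) ⊇ FOLLOW(S) ⊇ {$}; new: +{$}
  S→c B: FOLLOW(B) ⊇ FOLLOW(S) ⊇ {$}; new: +{$}
  FOLLOW(S)={$}  FOLLOW(A)={$,c}  FOLLOW(B)={$}
iter 2: (stable)
  FOLLOW(S)={$}  FOLLOW(A)={$,c}  FOLLOW(B)={$}

FOLLOW(A) = ["$", "c"]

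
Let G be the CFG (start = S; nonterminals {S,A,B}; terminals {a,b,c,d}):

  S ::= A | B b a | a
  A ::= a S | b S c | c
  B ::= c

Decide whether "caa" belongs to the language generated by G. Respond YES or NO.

CNF form of G:
  S -> B X4 | T0 S | T1 X5 | a | c
  A -> T0 S | T1 X3 | c
  B -> c
  T0 -> a
  T1 -> b
  T2 -> c
  X3 -> S T2
  X4 -> T1 T0
  X5 -> S T2

CYK table (by increasing span):
  cell(0,0) c: {A,B,S,T2}  orig:{A,B,S}
  cell(1,1) a: {S,T0}  orig:{S}
  cell(2,2) a: {S,T0}  orig:{S}
  cell(0,1) ca: ∅
  cell(1,2) aa: {A,S}
  cell(0,2) caa: ∅

S ∉ T[0,2] ⇒ NO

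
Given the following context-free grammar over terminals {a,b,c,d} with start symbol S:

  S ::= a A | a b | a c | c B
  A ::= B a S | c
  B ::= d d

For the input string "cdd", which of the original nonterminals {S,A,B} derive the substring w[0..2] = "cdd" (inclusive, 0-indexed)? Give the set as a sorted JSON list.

Convert to CNF:
  S -> T0 A | T0 T2 | T0 T3 | T3 B
  A -> B X4 | c
  B -> T1 T1
  T0 -> a
  T1 -> d
  T2 -> b
  T3 -> c
  X4 -> T0 S

CYK fill, restricted to cells inside w[0..2]:
  T[0,0] 'c' = {A,T3}  orig:{A}
  T[1,1] 'd' = {T1}  orig:{}
  T[2,2] 'd' = {T1}  orig:{}
  T[0,1] 'cd' = ∅
  T[1,2] 'dd' = {B}
  T[0,2] 'cdd' = {S}

Original NTs in T[0,2] deriving "cdd": ["S"]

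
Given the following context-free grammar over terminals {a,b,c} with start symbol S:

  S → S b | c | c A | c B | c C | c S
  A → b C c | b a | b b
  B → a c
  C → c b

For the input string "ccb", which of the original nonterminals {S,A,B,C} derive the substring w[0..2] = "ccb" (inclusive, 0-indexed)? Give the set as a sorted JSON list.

CNF form of G:
  S -> S T0 | T1 A | T1 B | T1 C | T1 S | c
  A -> T0 T0 | T0 T2 | T0 X3
  B -> T2 T1
  C -> T1 T0
  T0 -> b
  T1 -> c
  T2 -> a
  X3 -> C T1

Fill CYK table bottom-up — only the sub-triangle for w[0..2]:
  [0..0]={S,T1}  "c"  orig:{S}
  [1..1]={S,T1}  "c"  orig:{S}
  [2..2]={T0}  "b"  orig:{}
  [0..1]={S}  "cc"
  [1..2]={C,S}  "cb"
  [0..2]={S}  "ccb"

Original NTs in T[0,2] deriving "ccb": ["S"]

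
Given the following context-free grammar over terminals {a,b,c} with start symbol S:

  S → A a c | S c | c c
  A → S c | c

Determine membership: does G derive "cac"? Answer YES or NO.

CNF form of G:
  S -> A X2 | S T0 | T0 T0
  A -> S T0 | c
  T0 -> c
  T1 -> a
  X2 -> T1 T0

CYK table (by increasing span):
  [0..0]={A,T0}  "c"  orig:{A}
  [1..1]={T1}  "a"  orig:{}
  [2..2]={A,T0}  "c"  orig:{A}
  [0..1]=∅  "ca"
  [1..2]={X2}  "ac"  orig:{}
  [0..2]={S}  "cac"

S ∈ T[0,2] ⇒ YES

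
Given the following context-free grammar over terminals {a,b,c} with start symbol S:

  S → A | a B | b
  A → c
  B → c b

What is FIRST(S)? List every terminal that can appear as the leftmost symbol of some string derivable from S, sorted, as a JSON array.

FIRST iteration:
round 1:
  A via A→c: +{c}
  B via B→c b: +{c}
  S via S→A: +{c}
  S via S→a B: +{a}
  S via S→b: +{b}
  FIRST(S)={a,b,c}  FIRST(A)={c}  FIRST(B)={c}
round 2: (stable)
  FIRST(S)={a,b,c}  FIRST(A)={c}  FIRST(B)={c}

FIRST(S) = ["a", "b", "c"]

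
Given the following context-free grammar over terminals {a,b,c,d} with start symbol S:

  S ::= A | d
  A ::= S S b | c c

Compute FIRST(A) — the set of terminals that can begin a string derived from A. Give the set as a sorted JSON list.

FIRST sets, iterate to fixpoint:
iter 1:
  A via A→c c: +{c}
  S via S→A: +{c}
  S via S→d: +{d}
  FIRST[S]={c,d}  FIRST[A]={c}
iter 2:
  A via A→S S b: +{d}
  FIRST[S]={c,d}  FIRST[A]={c,d}
iter 3: (no change)
  FIRST[S]={c,d}  FIRST[A]={c,d}

FIRST(A) = ["c", "d"]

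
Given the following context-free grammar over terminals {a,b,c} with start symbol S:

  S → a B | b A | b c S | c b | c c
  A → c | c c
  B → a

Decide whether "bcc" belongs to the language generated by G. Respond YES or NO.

CNF form of G:
  S -> T0 T0 | T0 T2 | T1 B | T2 A | T2 X3
  A -> T0 T0 | c
  B -> a
  T0 -> c
  T1 -> a
  T2 -> b
  X3 -> T0 S

CYK table (by increasing span):
  cell(0,0) b: {T2}  orig:{}
  cell(1,1) c: {A,T0}  orig:{A}
  cell(2,2) c: {A,T0}  orig:{A}
  cell(0,1) bc: {S}
  cell(1,2) cc: {A,S}
  cell(0,2) bcc: {S}

S ∈ T[0,2] ⇒ YES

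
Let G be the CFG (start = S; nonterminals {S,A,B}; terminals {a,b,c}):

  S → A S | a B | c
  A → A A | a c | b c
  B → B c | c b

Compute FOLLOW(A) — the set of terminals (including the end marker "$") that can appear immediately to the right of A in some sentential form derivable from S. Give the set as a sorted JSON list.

FIRST iteration:
pass 1:
  A via A→a c: +{a}
  A via A→b c: +{b}
  B via B→c b: +{c}
  S via S→A S: +{a,b}
  S via S→c: +{c}
  FIRST[S]={a,b,c}  FIRST[A]={a,b}  FIRST[B]={c}
pass 2: done
  FIRST[S]={a,b,c}  FIRST[A]={a,b}  FIRST[B]={c}

FOLLOW iteration:
FOLLOW(S) := {$}
iter 1:
  A→A A: FOLLOW(A) ⊇ FIRST(A) = {a,b}; new: +{a,b}
  B→B c: FOLLOW(B) ⊇ FIRST(c) = {c}; new: +{c}
  S→A S: FOLLOW(A) ⊇ FIRST(S) = {a,b,c}; new: +{c}
  S→a B: FOLLOW(B) ⊇ FOLLOW(S) ⊇ {$}; new: +{$}
  FOLLOW[S]={$}  FOLLOW[A]={a,b,c}  FOLLOW[B]={$,c}
iter 2: — fixpoint
  FOLLOW[S]={$}  FOLLOW[A]={a,b,c}  FOLLOW[B]={$,c}

FOLLOW(A) = ["a", "b", "c"]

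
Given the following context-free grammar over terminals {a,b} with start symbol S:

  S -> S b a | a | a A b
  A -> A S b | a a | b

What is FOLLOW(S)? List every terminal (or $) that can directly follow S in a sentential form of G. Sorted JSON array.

Compute FIRST by fixpoint:
iter 1:
  A via A→a a: +{a}
  A via A→b: +{b}
  S via S→a: +{a}
  FIRST(S)={a}  FIRST(A)={a,b}
iter 2: (stable)
  FIRST(S)={a}  FIRST(A)={a,b}

FOLLOW iteration:
FOLLOW(S) := {$}
round 1:
  A→A S b: FOLLOW(A) ⊇ FIRST(S) = {a}; new: +{a}
  A→A S b: FOLLOW(S) ⊇ FIRST(b) = {b}; new: +{b}
  S→a A b: FOLLOW(A) ⊇ FIRST(b) = {b}; new: +{b}
  S: {$,b}  A: {a,b}
round 2: (no change)
  S: {$,b}  A: {a,b}

FOLLOW(S) = ["$", "b"]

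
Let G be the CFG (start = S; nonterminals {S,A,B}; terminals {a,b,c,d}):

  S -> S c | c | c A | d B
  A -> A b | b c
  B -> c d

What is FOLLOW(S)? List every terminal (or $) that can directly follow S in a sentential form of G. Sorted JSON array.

FIRST sets, iterate to fixpoint:
pass 1:
  A via A→b c: +{b}
  B via B→c d: +{c}
  S via S→c: +{c}
  S via S→d B: +{d}
  FIRST[S]={c,d}  FIRST[A]={b}  FIRST[B]={c}
pass 2: (no change)
  FIRST[S]={c,d}  FIRST[A]={b}  FIRST[B]={c}

Compute FOLLOW by fixpoint:
initialize: $ ∈ FOLLOW(S)
iter 1:
  A→A b: FOLLOW(A) ⊇ FIRST(b) = {b}; new: +{b}
  S→S c: FOLLOW(S) ⊇ FIRST(c) = {c}; new: +{c}
  S→c A: FOLLOW(A) ⊇ FOLLOW(S) ⊇ {$,c}; new: +{$,c}
  S→d B: FOLLOW(B) ⊇ FOLLOW(S) ⊇ {$,c}; new: +{$,c}
  FOLLOW(S)={$,c}  FOLLOW(A)={$,b,c}  FOLLOW(B)={$,c}
iter 2: (stable)
  FOLLOW(S)={$,c}  FOLLOW(A)={$,b,c}  FOLLOW(B)={$,c}

FOLLOW(S) = ["$", "c"]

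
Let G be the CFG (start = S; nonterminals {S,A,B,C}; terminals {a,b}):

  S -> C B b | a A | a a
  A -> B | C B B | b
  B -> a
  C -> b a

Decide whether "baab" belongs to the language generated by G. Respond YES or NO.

CNF form of G:
  S -> C X3 | T1 A | T1 T1
  A -> C X2 | a | b
  B -> a
  C -> T0 T1
  T0 -> b
  T1 -> a
  X2 -> B B
  X3 -> B T0

Fill CYK table bottom-up:
  [0..0]={A,T0}  "b"  orig:{A}
  [1..1]={A,B,T1}  "a"  orig:{A,B}
  [2..2]={A,B,T1}  "a"  orig:{A,B}
  [3..3]={A,T0}  "b"  orig:{A}
  [0..1]={C}  "ba"
  [1..2]={S,X2}  "aa"  orig:{S}
  [2..3]={S,X3}  "ab"  orig:{S}
  [0..2]=∅  "baa"
  [1..3]=∅  "aab"
  [0..3]={S}  "baab"

S ∈ T[0,3] ⇒ YES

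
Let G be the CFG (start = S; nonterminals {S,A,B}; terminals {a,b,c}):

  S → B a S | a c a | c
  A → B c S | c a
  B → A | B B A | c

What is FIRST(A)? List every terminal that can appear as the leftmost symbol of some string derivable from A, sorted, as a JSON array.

Compute FIRST by fixpoint:
[1]
  A via A→c a: +{c}
  B via B→A: +{c}
  S via S→B a S: +{c}
  S via S→a c a: +{a}
  S: {a,c}  A: {c}  B: {c}
[2] (stable)
  S: {a,c}  A: {c}  B: {c}

FIRST(A) = ["c"]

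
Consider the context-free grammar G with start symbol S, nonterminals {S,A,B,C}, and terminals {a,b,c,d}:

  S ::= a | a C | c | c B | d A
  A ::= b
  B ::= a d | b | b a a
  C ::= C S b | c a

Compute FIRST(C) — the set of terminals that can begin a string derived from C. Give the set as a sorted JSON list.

FIRST iteration:
round 1:
  A via A→b: +{b}
  B via B→a d: +{a}
  B via B→b: +{b}
  C via C→c a: +{c}
  S via S→a: +{a}
  S via S→c: +{c}
  S via S→d A: +{d}
  FIRST(S)={a,c,d}  FIRST(A)={b}  FIRST(B)={a,b}  FIRST(C)={c}
round 2: — fixpoint
  FIRST(S)={a,c,d}  FIRST(A)={b}  FIRST(B)={a,b}  FIRST(C)={c}

FIRST(C) = ["c"]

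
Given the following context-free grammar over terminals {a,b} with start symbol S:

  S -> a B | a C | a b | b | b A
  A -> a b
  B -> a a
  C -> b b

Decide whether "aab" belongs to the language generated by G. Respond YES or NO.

CNF form of G:
  S -> T0 B | T0 C | T0 T1 | T1 A | b
  A -> T0 T1
  B -> T0 T0
  C -> T1 T1
  T0 -> a
  T1 -> b

CYK fill:
  T[0,0] 'a' = {T0}  orig:{}
  T[1,1] 'a' = {T0}  orig:{}
  T[2,2] 'b' = {S,T1}  orig:{S}
  T[0,1] 'aa' = {B}
  T[1,2] 'ab' = {A,S}
  T[0,2] 'aab' = ∅

S ∉ T[0,2] ⇒ NO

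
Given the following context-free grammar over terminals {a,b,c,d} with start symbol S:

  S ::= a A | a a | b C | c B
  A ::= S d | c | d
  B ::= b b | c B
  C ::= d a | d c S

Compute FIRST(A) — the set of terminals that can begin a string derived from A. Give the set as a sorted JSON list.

FIRST sets, iterate to fixpoint:
iter 1:
  A via A→c: +{c}
  A via A→d: +{d}
  B via B→b b: +{b}
  B via B→c B: +{c}
  C via C→d a: +{d}
  S via S→a A: +{a}
  S via S→b C: +{b}
  S via S→c B: +{c}
  S: {a,b,c}  A: {c,d}  B: {b,c}  C: {d}
iter 2:
  A via A→S d: +{a,b}
  S: {a,b,c}  A: {a,b,c,d}  B: {b,c}  C: {d}
iter 3: (stable)
  S: {a,b,c}  A: {a,b,c,d}  B: {b,c}  C: {d}

FIRST(A) = ["a", "b", "c", "d"]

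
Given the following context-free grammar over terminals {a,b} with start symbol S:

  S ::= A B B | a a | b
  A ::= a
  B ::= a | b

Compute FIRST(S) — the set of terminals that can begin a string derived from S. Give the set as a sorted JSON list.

FIRST iteration:
iter 1:
  A via A→a: +{a}
  B via B→a: +{a}
  B via B→b: +{b}
  S via S→A B B: +{a}
  S via S→b: +{b}
  FIRST(S)={a,b}  FIRST(A)={a}  FIRST(B)={a,b}
iter 2: (no change)
  FIRST(S)={a,b}  FIRST(A)={a}  FIRST(B)={a,b}

FIRST(S) = ["a", "b"]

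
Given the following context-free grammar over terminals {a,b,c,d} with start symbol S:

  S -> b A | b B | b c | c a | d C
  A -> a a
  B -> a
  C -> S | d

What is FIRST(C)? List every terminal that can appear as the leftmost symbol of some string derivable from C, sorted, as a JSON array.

FIRST sets, iterate to fixpoint:
iter 1:
  A via A→a a: +{a}
  B via B→a: +{a}
  C via C→d: +{d}
  S via S→b A: +{b}
  S via S→c a: +{c}
  S via S→d C: +{d}
  FIRST(S)={b,c,d}  FIRST(A)={a}  FIRST(B)={a}  FIRST(C)={d}
iter 2:
  C via C→S: +{b,c}
  FIRST(S)={b,c,d}  FIRST(A)={a}  FIRST(B)={a}  FIRST(C)={b,c,d}
iter 3: (stable)
  FIRST(S)={b,c,d}  FIRST(A)={a}  FIRST(B)={a}  FIRST(C)={b,c,d}

FIRST(C) = ["b", "c", "d"]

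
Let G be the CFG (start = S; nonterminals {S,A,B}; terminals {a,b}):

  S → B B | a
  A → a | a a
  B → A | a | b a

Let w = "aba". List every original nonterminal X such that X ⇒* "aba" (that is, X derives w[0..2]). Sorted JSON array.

CNF form of G:
  S -> B B | a
  A -> T0 T0 | a
  B -> T0 T0 | T1 T0 | a
  T0 -> a
  T1 -> b

CYK fill (cells [i..j] with 0 ≤ i ≤ j ≤ 2 only):
  [0..0]={A,B,S,T0}  "a"  orig:{A,B,S}
  [1..1]={T1}  "b"  orig:{}
  [2..2]={A,B,S,T0}  "a"  orig:{A,B,S}
  [0..1]=∅  "ab"
  [1..2]={B}  "ba"
  [0..2]={S}  "aba"

Original NTs in T[0,2] deriving "aba": ["S"]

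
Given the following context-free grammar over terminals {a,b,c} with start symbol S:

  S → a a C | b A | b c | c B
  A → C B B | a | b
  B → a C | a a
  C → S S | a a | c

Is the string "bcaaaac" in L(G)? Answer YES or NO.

CNF form of G:
  S -> T0 X4 | T1 A | T1 T2 | T2 B
  A -> C X3 | a | b
  B -> T0 C | T0 T0
  C -> S S | T0 T0 | c
  T0 -> a
  T1 -> b
  T2 -> c
  X3 -> B B
  X4 -> T0 C

Fill CYK table bottom-up:
  cell(0,0) b: {A,T1}  orig:{A}
  cell(1,1) c: {C,T2}  orig:{C}
  cell(2,2) a: {A,T0}  orig:{A}
  cell(3,3) a: {A,T0}  orig:{A}
  cell(4,4) a: {A,T0}  orig:{A}
  cell(5,5) a: {A,T0}  orig:{A}
  cell(6,6) c: {C,T2}  orig:{C}
  cell(0,1) bc: {S}
  cell(1,2) ca: ∅
  cell(2,3) aa: {B,C}
  cell(3,4) aa: {B,C}
  cell(4,5) aa: {B,C}
  cell(5,6) ac: {B,X4}  orig:{B}
  cell(0,2) bca: ∅
  cell(1,3) caa: {S}
  cell(2,4) aaa: {B,X4}  orig:{B}
  cell(3,5) aaa: {B,X4}  orig:{B}
  cell(4,6) aac: {S}
  cell(0,3) bcaa: ∅
  cell(1,4) caaa: {S}
  cell(2,5) aaaa: {S,X3}  orig:{S}
  cell(3,6) aaac: {X3}  orig:{}
  cell(0,4) bcaaa: ∅
  cell(1,5) caaaa: {A}
  cell(2,6) aaaac: {X3}  orig:{}
  cell(0,5) bcaaaa: {C,S}
  cell(1,6) caaaac: {A,C}
  cell(0,6) bcaaaac: {S}

S ∈ T[0,6] ⇒ YES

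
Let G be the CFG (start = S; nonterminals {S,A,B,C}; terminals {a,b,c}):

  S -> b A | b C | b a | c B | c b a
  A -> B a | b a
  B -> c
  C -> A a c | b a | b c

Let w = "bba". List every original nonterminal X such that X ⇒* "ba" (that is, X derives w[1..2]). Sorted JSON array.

Convert to CNF:
  S -> T1 A | T1 C | T1 T0 | T2 B | T2 X4
  A -> B T0 | T1 T0
  B -> c
  C -> A X3 | T1 T0 | T1 T2
  T0 -> a
  T1 -> b
  T2 -> c
  X3 -> T0 T2
  X4 -> T1 T0

Fill CYK table bottom-up — only the sub-triangle for w[1..2]:
  T[1,1] 'b' = {T1}  orig:{}
  T[2,2] 'a' = {T0}  orig:{}
  T[1,2] 'ba' = {A,C,S,X4}  orig:{A,C,S}

Original NTs in T[1,2] deriving "ba": ["A", "C", "S"]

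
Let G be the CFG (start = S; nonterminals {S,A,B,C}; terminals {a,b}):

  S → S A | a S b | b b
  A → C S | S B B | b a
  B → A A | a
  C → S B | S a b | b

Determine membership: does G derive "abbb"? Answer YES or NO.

CNF form of G:
  S -> S A | T0 T0 | T1 X4
  A -> C S | S X2 | T0 T1
  B -> A A | a
  C -> S B | S X3 | b
  T0 -> b
  T1 -> a
  X2 -> B B
  X3 -> T1 T0
  X4 -> S T0

CYK table (by increasing span):
  [0..0]={B,T1}  "a"  orig:{B}
  [1..1]={C,T0}  "b"  orig:{C}
  [2..2]={C,T0}  "b"  orig:{C}
  [3..3]={C,T0}  "b"  orig:{C}
  [0..1]={X3}  "ab"  orig:{}
  [1..2]={S}  "bb"
  [2..3]={S}  "bb"
  [0..2]=∅  "abb"
  [1..3]={A,X4}  "bbb"  orig:{A}
  [0..3]={S}  "abbb"

S ∈ T[0,3] ⇒ YES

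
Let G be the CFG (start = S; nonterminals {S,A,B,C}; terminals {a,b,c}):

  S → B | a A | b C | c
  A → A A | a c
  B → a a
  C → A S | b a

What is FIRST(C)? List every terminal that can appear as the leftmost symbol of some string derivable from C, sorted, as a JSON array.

FIRST iteration:
[1]
  A via A→a c: +{a}
  B via B→a a: +{a}
  C via C→A S: +{a}
  C via C→b a: +{b}
  S via S→B: +{a}
  S via S→b C: +{b}
  S via S→c: +{c}
  FIRST(S)={a,b,c}  FIRST(A)={a}  FIRST(B)={a}  FIRST(C)={a,b}
[2] done
  FIRST(S)={a,b,c}  FIRST(A)={a}  FIRST(B)={a}  FIRST(C)={a,b}

FIRST(C) = ["a", "b"]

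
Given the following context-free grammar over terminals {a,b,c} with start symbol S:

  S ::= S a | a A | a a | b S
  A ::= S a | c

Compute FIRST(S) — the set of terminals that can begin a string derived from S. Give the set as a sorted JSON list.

FIRST iteration:
round 1:
  A via A→c: +{c}
  S via S→a A: +{a}
  S via S→b S: +{b}
  S: {a,b}  A: {c}
round 2:
  A via A→S a: +{a,b}
  S: {a,b}  A: {a,b,c}
round 3: (stable)
  S: {a,b}  A: {a,b,c}

FIRST(S) = ["a", "b"]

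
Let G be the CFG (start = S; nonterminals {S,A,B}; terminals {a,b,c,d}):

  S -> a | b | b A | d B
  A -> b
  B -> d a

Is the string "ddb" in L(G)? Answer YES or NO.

Convert to CNF:
  S -> T0 B | T2 A | a | b
  A -> b
  B -> T0 T1
  T0 -> d
  T1 -> a
  T2 -> b

CYK fill:
  cell(0,0) d: {T0}  orig:{}
  cell(1,1) d: {T0}  orig:{}
  cell(2,2) b: {A,S,T2}  orig:{A,S}
  cell(0,1) dd: ∅
  cell(1,2) db: ∅
  cell(0,2) ddb: ∅

S ∉ T[0,2] ⇒ NO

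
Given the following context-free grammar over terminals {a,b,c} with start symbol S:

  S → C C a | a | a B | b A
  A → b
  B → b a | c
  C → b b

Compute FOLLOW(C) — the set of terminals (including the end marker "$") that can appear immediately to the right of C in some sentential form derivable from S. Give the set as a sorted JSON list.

FIRST sets, iterate to fixpoint:
[1]
  A via A→b: +{b}
  B via B→b a: +{b}
  B via B→c: +{c}
  C via C→b b: +{b}
  S via S→C C a: +{b}
  S via S→a: +{a}
  FIRST[S]={a,b}  FIRST[A]={b}  FIRST[B]={b,c}  FIRST[C]={b}
[2] (stable)
  FIRST[S]={a,b}  FIRST[A]={b}  FIRST[B]={b,c}  FIRST[C]={b}

Compute FOLLOW by fixpoint:
seed FOLLOW(S) with $
pass 1:
  S→C C a: FOLLOW(C) ⊇ FIRST(C) = {b}; new: +{b}
  S→C C a: FOLLOW(C) ⊇ FIRST(a) = {a}; new: +{a}
  S→a B: FOLLOW(B) ⊇ FOLLOW(S) ⊇ {$}; new: +{$}
  S→b A: FOLLOW(A) ⊇ FOLLOW(S) ⊇ {$}; new: +{$}
  S: {$}  A: {$}  B: {$}  C: {a,b}
pass 2: — fixpoint
  S: {$}  A: {$}  B: {$}  C: {a,b}

FOLLOW(C) = ["a", "b"]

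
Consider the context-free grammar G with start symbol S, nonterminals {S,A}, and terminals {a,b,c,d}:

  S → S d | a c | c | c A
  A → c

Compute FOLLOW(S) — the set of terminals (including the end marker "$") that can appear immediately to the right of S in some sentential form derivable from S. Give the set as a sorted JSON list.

Compute FIRST by fixpoint:
[1]
  A via A→c: +{c}
  S via S→a c: +{a}
  S via S→c: +{c}
  FIRST(S)={a,c}  FIRST(A)={c}
[2] done
  FIRST(S)={a,c}  FIRST(A)={c}

Compute FOLLOW by fixpoint:
FOLLOW(S) := {$}
[1]
  S→S d: FOLLOW(S) ⊇ FIRST(d) = {d}; new: +{d}
  S→c A: FOLLOW(A) ⊇ FOLLOW(S) ⊇ {$,d}; new: +{$,d}
  FOLLOW(S)={$,d}  FOLLOW(A)={$,d}
[2] done
  FOLLOW(S)={$,d}  FOLLOW(A)={$,d}

FOLLOW(S) = ["$", "d"]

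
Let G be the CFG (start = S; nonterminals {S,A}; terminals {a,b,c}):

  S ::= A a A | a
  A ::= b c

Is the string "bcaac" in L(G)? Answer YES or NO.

Convert to CNF:
  S -> A X3 | a
  A -> T0 T1
  T0 -> b
  T1 -> c
  T2 -> a
  X3 -> T2 A

Fill CYK table bottom-up:
  T[0,0] 'b' = {T0}  orig:{}
  T[1,1] 'c' = {T1}  orig:{}
  T[2,2] 'a' = {S,T2}  orig:{S}
  T[3,3] 'a' = {S,T2}  orig:{S}
  T[4,4] 'c' = {T1}  orig:{}
  T[0,1] 'bc' = {A}
  T[1,2] 'ca' = ∅
  T[2,3] 'aa' = ∅
  T[3,4] 'ac' = ∅
  T[0,2] 'bca' = ∅
  T[1,3] 'caa' = ∅
  T[2,4] 'aac' = ∅
  T[0,3] 'bcaa' = ∅
  T[1,4] 'caac' = ∅
  T[0,4] 'bcaac' = ∅

S ∉ T[0,4] ⇒ NO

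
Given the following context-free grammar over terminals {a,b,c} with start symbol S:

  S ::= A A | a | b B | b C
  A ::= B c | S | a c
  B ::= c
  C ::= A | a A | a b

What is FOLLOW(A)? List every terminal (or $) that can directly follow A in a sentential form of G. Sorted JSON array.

FIRST iteration:
[1]
  A via A→a c: +{a}
  B via B→c: +{c}
  C via C→A: +{a}
  S via S→A A: +{a}
  S via S→b B: +{b}
  FIRST(S)={a,b}  FIRST(A)={a}  FIRST(B)={c}  FIRST(C)={a}
[2]
  A via A→B c: +{c}
  A via A→S: +{b}
  C via C→A: +{b,c}
  S via S→A A: +{c}
  FIRST(S)={a,b,c}  FIRST(A)={a,b,c}  FIRST(B)={c}  FIRST(C)={a,b,c}
[3] done
  FIRST(S)={a,b,c}  FIRST(A)={a,b,c}  FIRST(B)={c}  FIRST(C)={a,b,c}

FOLLOW iteration:
FOLLOW(S) := {$}
iter 1:
  A→B c: FOLLOW(B) ⊇ FIRST(c) = {c}; new: +{c}
  S→A A: FOLLOW(A) ⊇ FIRST(A) = {a,b,c}; new: +{a,b,c}
  S→A A: FOLLOW(A) ⊇ FOLLOW(S) ⊇ {$}; new: +{$}
  S→b B: FOLLOW(B) ⊇ FOLLOW(S) ⊇ {$}; new: +{$}
  S→b C: FOLLOW(C) ⊇ FOLLOW(S) ⊇ {$}; new: +{$}
  FOLLOW(S)={$}  FOLLOW(A)={$,a,b,c}  FOLLOW(B)={$,c}  FOLLOW(C)={$}
iter 2:
  A→S: FOLLOW(S) ⊇ FOLLOW(A) ⊇ {$,a,b,c}; new: +{a,b,c}
  S→b B: FOLLOW(B) ⊇ FOLLOW(S) ⊇ {$,a,b,c}; new: +{a,b}
  S→b C: FOLLOW(C) ⊇ FOLLOW(S) ⊇ {$,a,b,c}; new: +{a,b,c}
  FOLLOW(S)={$,a,b,c}  FOLLOW(A)={$,a,b,c}  FOLLOW(B)={$,a,b,c}  FOLLOW(C)={$,a,b,c}
iter 3: (no change)
  FOLLOW(S)={$,a,b,c}  FOLLOW(A)={$,a,b,c}  FOLLOW(B)={$,a,b,c}  FOLLOW(C)={$,a,b,c}

FOLLOW(A) = ["$", "a", "b", "c"]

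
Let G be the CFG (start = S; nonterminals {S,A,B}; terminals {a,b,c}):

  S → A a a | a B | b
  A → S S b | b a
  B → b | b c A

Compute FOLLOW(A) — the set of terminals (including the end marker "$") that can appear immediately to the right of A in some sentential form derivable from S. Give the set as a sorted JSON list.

Compute FIRST by fixpoint:
pass 1:
  A via A→b a: +{b}
  B via B→b: +{b}
  S via S→A a a: +{b}
  S via S→a B: +{a}
  FIRST(S)={a,b}  FIRST(A)={b}  FIRST(B)={b}
pass 2:
  A via A→S S b: +{a}
  FIRST(S)={a,b}  FIRST(A)={a,b}  FIRST(B)={b}
pass 3: done
  FIRST(S)={a,b}  FIRST(A)={a,b}  FIRST(B)={b}

FOLLOW iteration:
seed FOLLOW(S) with $
iter 1:
  A→S S b: FOLLOW(S) ⊇ FIRST(S) = {a,b}; new: +{a,b}
  S→A a a: FOLLOW(A) ⊇ FIRST(a) = {a}; new: +{a}
  S→a B: FOLLOW(B) ⊇ FOLLOW(S) ⊇ {$,a,b}; new: +{$,a,b}
  FOLLOW[S]={$,a,b}  FOLLOW[A]={a}  FOLLOW[B]={$,a,b}
iter 2:
  B→b c A: FOLLOW(A) ⊇ FOLLOW(B) ⊇ {$,a,b}; new: +{$,b}
  FOLLOW[S]={$,a,b}  FOLLOW[A]={$,a,b}  FOLLOW[B]={$,a,b}
iter 3: done
  FOLLOW[S]={$,a,b}  FOLLOW[A]={$,a,b}  FOLLOW[B]={$,a,b}

FOLLOW(A) = ["$", "a", "b"]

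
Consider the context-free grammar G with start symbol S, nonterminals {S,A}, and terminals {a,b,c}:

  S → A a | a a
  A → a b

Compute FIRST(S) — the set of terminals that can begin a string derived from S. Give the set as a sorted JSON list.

Compute FIRST by fixpoint:
round 1:
  A via A→a b: +{a}
  S via S→A a: +{a}
  FIRST(S)={a}  FIRST(A)={a}
round 2: (stable)
  FIRST(S)={a}  FIRST(A)={a}

FIRST(S) = ["a"]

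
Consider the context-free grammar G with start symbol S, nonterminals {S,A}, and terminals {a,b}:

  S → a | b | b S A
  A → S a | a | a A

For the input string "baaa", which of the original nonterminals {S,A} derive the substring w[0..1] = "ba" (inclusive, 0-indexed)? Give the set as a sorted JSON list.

Convert to CNF:
  S -> T1 X2 | a | b
  A -> S T0 | T0 A | a
  T0 -> a
  T1 -> b
  X2 -> S A

CYK fill (cells [i..j] with 0 ≤ i ≤ j ≤ 1 only):
  T[0,0] 'b' = {S,T1}  orig:{S}
  T[1,1] 'a' = {A,S,T0}  orig:{A,S}
  T[0,1] 'ba' = {A,X2}  orig:{A}

Original NTs in T[0,1] deriving "ba": ["A"]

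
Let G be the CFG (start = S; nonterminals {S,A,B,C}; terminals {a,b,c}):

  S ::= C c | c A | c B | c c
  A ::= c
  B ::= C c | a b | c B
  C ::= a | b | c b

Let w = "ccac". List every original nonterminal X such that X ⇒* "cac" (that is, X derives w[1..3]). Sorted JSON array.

CNF form of G:
  S -> C T0 | T0 A | T0 B | T0 T0
  A -> c
  B -> C T0 | T0 B | T1 T2
  C -> T0 T2 | a | b
  T0 -> c
  T1 -> a
  T2 -> b

CYK fill, restricted to cells inside w[1..3]:
  cell(1,1) c: {A,T0}  orig:{A}
  cell(2,2) a: {C,T1}  orig:{C}
  cell(3,3) c: {A,T0}  orig:{A}
  cell(1,2) ca: ∅
  cell(2,3) ac: {B,S}
  cell(1,3) cac: {B,S}

Original NTs in T[1,3] deriving "cac": ["B", "S"]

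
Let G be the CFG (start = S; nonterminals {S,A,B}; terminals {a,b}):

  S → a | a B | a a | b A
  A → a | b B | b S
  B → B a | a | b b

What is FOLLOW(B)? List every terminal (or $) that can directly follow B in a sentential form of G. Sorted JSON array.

Compute FIRST by fixpoint:
iter 1:
  A via A→a: +{a}
  A via A→b B: +{b}
  B via B→a: +{a}
  B via B→b b: +{b}
  S via S→a: +{a}
  S via S→b A: +{b}
  S: {a,b}  A: {a,b}  B: {a,b}
iter 2: — fixpoint
  S: {a,b}  A: {a,b}  B: {a,b}

FOLLOW iteration:
initialize: $ ∈ FOLLOW(S)
[1]
  B→B a: FOLLOW(B) ⊇ FIRST(a) = {a}; new: +{a}
  S→a B: FOLLOW(B) ⊇ FOLLOW(S) ⊇ {$}; new: +{$}
  S→b A: FOLLOW(A) ⊇ FOLLOW(S) ⊇ {$}; new: +{$}
  FOLLOW[S]={$}  FOLLOW[A]={$}  FOLLOW[B]={$,a}
[2] done
  FOLLOW[S]={$}  FOLLOW[A]={$}  FOLLOW[B]={$,a}

FOLLOW(B) = ["$", "a"]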